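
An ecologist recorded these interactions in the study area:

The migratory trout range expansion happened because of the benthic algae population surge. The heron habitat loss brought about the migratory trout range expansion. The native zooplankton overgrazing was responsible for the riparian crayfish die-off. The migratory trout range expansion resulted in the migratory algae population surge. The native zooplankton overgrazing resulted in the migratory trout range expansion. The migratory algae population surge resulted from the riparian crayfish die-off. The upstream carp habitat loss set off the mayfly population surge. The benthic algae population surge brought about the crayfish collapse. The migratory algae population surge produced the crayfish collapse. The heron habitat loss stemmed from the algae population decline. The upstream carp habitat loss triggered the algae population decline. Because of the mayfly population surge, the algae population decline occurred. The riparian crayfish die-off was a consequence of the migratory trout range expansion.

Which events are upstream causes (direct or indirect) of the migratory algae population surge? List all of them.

the algae population decline, the benthic algae population surge, the heron habitat loss, the mayfly population surge, the migratory trout range expansion, the native zooplankton overgrazing, the riparian crayfish die-off, the upstream carp habitat loss

Immediate causes of the migratory algae population surge: the migratory trout range expansion, the riparian crayfish die-off.
Further upstream: the upstream carp habitat loss, the mayfly population surge, the algae population decline, the heron habitat loss, the benthic algae population surge, the native zooplankton overgrazing.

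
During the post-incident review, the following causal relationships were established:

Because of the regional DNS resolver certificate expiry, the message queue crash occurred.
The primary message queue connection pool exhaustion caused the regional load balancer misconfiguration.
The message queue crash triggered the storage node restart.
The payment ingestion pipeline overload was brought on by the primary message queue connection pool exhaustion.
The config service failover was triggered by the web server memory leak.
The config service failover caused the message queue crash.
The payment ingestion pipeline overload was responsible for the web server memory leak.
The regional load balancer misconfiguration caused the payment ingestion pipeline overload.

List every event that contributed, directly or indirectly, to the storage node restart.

Immediate cause of the storage node restart: the message queue crash.
Further upstream: the primary message queue connection pool exhaustion, the regional load balancer misconfiguration, the regional DNS resolver certificate expiry, the payment ingestion pipeline overload, the web server memory leak, the config service failover.

the config service failover, the message queue crash, the payment ingestion pipeline overload, the primary message queue connection pool exhaustion, the regional DNS resolver certificate expiry, the regional load balancer misconfiguration, the web server memory leak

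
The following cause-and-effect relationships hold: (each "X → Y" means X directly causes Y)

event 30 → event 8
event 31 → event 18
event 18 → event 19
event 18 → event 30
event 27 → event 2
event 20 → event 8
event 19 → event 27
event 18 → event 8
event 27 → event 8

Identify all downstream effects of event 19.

event 2, event 27, event 8

Direct effects: event 27.
2 steps out: event 2, event 8.
Not reachable from it: event 31, event 18, event 30, event 20.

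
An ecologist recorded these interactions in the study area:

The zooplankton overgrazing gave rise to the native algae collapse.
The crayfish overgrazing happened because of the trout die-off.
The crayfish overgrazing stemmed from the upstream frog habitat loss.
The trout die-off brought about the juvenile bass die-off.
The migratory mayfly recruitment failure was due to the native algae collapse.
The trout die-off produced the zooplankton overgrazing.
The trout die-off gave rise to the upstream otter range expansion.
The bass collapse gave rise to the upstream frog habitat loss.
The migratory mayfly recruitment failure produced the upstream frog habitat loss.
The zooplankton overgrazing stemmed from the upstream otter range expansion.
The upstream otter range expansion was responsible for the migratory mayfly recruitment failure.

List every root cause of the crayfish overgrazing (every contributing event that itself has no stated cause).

Tracing upstream from the crayfish overgrazing: the crayfish overgrazing ← the trout die-off.
A separate upstream branch: the crayfish overgrazing ← the upstream frog habitat loss ← the bass collapse.
Each of those chain origins has no stated cause.

the bass collapse, the trout die-off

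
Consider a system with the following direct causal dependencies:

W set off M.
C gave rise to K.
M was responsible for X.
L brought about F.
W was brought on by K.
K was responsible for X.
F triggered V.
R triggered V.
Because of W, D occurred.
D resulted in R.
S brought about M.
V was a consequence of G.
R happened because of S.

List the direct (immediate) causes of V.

Upstream contributors include C, K, S, W, D, L, but only F, G, R feed directly into V.

F, G, R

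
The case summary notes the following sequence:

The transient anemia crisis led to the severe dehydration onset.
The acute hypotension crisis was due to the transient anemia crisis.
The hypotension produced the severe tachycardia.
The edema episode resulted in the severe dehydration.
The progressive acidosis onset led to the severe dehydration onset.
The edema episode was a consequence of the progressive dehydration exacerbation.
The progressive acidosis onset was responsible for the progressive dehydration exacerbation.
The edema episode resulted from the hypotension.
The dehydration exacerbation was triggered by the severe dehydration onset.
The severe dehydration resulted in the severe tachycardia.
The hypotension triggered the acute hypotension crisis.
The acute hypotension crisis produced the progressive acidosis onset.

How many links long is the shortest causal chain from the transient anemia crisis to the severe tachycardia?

Shortest chain: the transient anemia crisis → the acute hypotension crisis → the progressive acidosis onset → the progressive dehydration exacerbation → the edema episode → the severe dehydration → the severe tachycardia.

6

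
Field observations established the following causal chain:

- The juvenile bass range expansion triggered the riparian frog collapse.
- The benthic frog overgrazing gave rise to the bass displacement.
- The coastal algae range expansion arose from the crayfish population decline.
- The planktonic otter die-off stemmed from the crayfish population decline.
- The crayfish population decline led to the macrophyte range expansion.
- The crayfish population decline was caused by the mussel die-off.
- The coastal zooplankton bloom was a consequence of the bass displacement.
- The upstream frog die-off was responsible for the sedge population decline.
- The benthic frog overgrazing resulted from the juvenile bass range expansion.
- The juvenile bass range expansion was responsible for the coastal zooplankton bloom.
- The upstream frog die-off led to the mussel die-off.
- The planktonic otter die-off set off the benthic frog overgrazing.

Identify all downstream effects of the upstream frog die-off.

Direct effects: the mussel die-off, the sedge population decline.
2 steps out: the crayfish population decline.
3 steps out: the planktonic otter die-off, the macrophyte range expansion, the coastal algae range expansion.
4 steps out: the benthic frog overgrazing.
5 steps out: the bass displacement.
6 steps out: the coastal zooplankton bloom.
Not reachable from it: the juvenile bass range expansion, the riparian frog collapse.

the bass displacement, the benthic frog overgrazing, the coastal algae range expansion, the coastal zooplankton bloom, the crayfish population decline, the macrophyte range expansion, the mussel die-off, the planktonic otter die-off, the sedge population decline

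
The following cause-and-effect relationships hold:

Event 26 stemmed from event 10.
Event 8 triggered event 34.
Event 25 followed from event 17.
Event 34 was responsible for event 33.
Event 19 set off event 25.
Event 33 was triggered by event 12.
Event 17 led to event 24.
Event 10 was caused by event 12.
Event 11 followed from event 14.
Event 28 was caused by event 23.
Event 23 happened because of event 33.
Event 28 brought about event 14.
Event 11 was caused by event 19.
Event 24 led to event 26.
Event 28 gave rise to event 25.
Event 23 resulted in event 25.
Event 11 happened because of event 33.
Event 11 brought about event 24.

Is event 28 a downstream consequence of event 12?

Yes

There is a causal chain: event 12 → event 33 → event 23 → event 28.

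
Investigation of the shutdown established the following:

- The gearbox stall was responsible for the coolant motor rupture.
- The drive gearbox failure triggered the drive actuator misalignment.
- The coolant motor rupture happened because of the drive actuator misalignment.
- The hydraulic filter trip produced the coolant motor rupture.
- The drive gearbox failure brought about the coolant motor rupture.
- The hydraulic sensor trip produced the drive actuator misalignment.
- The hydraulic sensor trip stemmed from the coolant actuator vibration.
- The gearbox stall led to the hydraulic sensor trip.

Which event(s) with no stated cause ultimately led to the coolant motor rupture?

the coolant actuator vibration, the drive gearbox failure, the gearbox stall, the hydraulic filter trip

Tracing upstream from the coolant motor rupture: the coolant motor rupture ← the drive gearbox failure.
A separate upstream branch: the coolant motor rupture ← the drive actuator misalignment ← the hydraulic sensor trip ← the coolant actuator vibration.
A separate upstream branch: the coolant motor rupture ← the gearbox stall.
A separate upstream branch: the coolant motor rupture ← the hydraulic filter trip.
Each of those chain origins has no stated cause.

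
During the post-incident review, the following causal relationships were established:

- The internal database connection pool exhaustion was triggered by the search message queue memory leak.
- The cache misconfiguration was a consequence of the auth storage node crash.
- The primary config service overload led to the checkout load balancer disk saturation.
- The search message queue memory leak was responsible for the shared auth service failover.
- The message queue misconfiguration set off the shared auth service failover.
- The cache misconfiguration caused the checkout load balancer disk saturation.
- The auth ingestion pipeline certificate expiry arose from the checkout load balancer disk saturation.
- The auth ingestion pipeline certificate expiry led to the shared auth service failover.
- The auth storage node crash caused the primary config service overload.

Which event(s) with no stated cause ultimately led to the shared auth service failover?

the auth storage node crash, the message queue misconfiguration, the search message queue memory leak

Tracing upstream from the shared auth service failover: the shared auth service failover ← the search message queue memory leak.
A separate upstream branch: the shared auth service failover ← the auth ingestion pipeline certificate expiry ← the checkout load balancer disk saturation ← the primary config service overload ← the auth storage node crash.
A separate upstream branch: the shared auth service failover ← the message queue misconfiguration.
Each of those chain origins has no stated cause.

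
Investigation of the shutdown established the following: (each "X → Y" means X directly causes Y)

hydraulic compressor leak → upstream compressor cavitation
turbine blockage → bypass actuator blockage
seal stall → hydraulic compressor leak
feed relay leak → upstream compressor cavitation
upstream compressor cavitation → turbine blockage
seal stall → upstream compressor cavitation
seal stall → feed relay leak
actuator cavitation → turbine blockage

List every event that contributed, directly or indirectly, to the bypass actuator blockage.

the actuator cavitation, the feed relay leak, the hydraulic compressor leak, the seal stall, the turbine blockage, the upstream compressor cavitation

Immediate cause of the bypass actuator blockage: the turbine blockage.
Further upstream: the seal stall, the hydraulic compressor leak, the feed relay leak, the upstream compressor cavitation, the actuator cavitation.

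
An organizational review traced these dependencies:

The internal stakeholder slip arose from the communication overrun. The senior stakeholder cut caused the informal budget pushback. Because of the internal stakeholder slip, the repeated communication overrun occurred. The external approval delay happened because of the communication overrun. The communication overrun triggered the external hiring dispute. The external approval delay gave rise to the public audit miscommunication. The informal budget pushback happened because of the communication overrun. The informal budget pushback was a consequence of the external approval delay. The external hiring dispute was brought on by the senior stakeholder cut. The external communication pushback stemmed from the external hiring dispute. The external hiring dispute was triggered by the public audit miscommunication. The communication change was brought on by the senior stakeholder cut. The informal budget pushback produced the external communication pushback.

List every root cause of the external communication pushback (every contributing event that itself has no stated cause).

the communication overrun, the senior stakeholder cut

Tracing upstream from the external communication pushback: the external communication pushback ← the external hiring dispute ← the communication overrun.
A separate upstream branch: the external communication pushback ← the external hiring dispute ← the senior stakeholder cut.
Each of those chain origins has no stated cause.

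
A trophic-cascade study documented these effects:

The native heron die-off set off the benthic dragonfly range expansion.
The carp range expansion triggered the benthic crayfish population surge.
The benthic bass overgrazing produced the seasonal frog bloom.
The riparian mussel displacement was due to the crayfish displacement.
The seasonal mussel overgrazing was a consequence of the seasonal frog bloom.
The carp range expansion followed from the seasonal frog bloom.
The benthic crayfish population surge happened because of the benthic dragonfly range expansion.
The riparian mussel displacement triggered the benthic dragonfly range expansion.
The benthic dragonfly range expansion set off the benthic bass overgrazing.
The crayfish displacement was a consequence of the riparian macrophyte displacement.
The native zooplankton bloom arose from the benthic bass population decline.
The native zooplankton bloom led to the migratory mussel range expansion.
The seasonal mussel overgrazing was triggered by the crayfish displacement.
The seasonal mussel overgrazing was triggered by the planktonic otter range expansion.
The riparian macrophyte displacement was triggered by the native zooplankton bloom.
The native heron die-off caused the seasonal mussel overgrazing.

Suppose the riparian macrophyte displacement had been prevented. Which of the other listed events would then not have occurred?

the crayfish displacement, the riparian mussel displacement

Downstream of the riparian macrophyte displacement: the crayfish displacement, the riparian mussel displacement, the benthic dragonfly range expansion, the benthic bass overgrazing, the seasonal frog bloom, the seasonal mussel overgrazing, the carp range expansion, the benthic crayfish population surge.
Of those, still caused via another path: the benthic dragonfly range expansion, the benthic bass overgrazing, the seasonal frog bloom, the seasonal mussel overgrazing, the carp range expansion, the benthic crayfish population surge.
The remainder have no surviving cause.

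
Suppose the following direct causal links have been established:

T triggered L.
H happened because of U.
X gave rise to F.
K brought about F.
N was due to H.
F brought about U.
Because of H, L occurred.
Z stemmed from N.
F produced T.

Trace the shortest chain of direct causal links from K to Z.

K → F
F → U
U → H
H → N
N → Z
Length: 5 steps.

K → F → U → H → N → Z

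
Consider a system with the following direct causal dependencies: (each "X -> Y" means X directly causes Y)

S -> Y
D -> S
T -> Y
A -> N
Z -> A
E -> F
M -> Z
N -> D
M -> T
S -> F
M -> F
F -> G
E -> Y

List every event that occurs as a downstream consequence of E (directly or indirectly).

Direct effects: F, Y.
2 steps out: G.
Not reachable from it: M, Z, A, N, D, S, T.

F, G, Y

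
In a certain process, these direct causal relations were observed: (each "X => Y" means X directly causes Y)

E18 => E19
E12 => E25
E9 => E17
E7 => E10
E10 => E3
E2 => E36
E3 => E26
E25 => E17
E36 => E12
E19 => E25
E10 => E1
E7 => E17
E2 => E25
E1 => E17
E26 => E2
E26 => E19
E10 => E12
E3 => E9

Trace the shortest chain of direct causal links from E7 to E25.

E7 → E10 → E12 → E25

E7 → E10
E10 → E12
E12 → E25
Length: 3 steps.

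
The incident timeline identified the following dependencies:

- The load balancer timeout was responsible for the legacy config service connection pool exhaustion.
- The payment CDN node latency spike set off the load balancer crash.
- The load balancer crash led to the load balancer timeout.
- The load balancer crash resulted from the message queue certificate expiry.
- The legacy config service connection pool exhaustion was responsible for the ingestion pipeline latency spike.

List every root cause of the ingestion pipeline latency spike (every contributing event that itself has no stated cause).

Tracing upstream from the ingestion pipeline latency spike: the ingestion pipeline latency spike ← the legacy config service connection pool exhaustion ← the load balancer timeout ← the load balancer crash ← the message queue certificate expiry.
A separate upstream branch: the ingestion pipeline latency spike ← the legacy config service connection pool exhaustion ← the load balancer timeout ← the load balancer crash ← the payment CDN node latency spike.
Each of those chain origins has no stated cause.

the message queue certificate expiry, the payment CDN node latency spike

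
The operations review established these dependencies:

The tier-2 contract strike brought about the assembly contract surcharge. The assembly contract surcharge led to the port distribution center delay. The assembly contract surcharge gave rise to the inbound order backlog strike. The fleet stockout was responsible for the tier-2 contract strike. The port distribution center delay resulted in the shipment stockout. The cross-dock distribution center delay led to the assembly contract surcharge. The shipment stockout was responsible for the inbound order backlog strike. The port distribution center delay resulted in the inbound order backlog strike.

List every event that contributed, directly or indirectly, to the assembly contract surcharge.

the cross-dock distribution center delay, the fleet stockout, the tier-2 contract strike

Immediate causes of the assembly contract surcharge: the tier-2 contract strike, the cross-dock distribution center delay.
Further upstream: the fleet stockout.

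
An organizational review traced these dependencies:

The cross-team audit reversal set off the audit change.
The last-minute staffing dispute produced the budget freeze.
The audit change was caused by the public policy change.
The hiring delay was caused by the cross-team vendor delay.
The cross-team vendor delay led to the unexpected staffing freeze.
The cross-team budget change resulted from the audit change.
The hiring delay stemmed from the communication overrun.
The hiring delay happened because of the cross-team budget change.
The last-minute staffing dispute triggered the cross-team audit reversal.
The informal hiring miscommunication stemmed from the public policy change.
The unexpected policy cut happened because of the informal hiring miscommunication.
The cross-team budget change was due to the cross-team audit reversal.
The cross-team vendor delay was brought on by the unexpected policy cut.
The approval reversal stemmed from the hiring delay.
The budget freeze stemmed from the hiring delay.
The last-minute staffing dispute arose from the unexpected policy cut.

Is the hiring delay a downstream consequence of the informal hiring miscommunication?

There is a causal chain: the informal hiring miscommunication → the unexpected policy cut → the cross-team vendor delay → the hiring delay.

Yes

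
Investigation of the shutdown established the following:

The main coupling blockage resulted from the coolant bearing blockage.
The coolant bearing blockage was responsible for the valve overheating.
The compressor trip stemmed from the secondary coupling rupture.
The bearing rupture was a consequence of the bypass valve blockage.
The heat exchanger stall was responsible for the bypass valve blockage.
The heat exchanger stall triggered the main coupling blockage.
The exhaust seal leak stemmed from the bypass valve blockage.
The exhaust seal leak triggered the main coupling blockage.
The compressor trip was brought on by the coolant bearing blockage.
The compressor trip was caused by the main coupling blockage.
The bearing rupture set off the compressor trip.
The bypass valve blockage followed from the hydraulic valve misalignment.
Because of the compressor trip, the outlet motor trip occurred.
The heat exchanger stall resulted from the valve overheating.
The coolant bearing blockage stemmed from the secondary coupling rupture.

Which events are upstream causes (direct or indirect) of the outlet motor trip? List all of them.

Immediate cause of the outlet motor trip: the compressor trip.
Further upstream: the secondary coupling rupture, the coolant bearing blockage, the valve overheating, the heat exchanger stall, the bypass valve blockage, the bearing rupture, the exhaust seal leak, the main coupling blockage, the hydraulic valve misalignment.

the bearing rupture, the bypass valve blockage, the compressor trip, the coolant bearing blockage, the exhaust seal leak, the heat exchanger stall, the hydraulic valve misalignment, the main coupling blockage, the secondary coupling rupture, the valve overheating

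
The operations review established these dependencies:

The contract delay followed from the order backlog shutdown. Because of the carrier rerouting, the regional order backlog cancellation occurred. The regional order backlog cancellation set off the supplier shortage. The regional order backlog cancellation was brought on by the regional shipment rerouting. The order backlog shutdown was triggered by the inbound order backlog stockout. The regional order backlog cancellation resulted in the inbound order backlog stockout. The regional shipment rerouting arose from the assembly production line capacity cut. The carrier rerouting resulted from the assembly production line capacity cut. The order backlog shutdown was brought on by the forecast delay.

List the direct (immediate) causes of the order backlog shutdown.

the forecast delay, the inbound order backlog stockout

Upstream contributors include the assembly production line capacity cut, the regional shipment rerouting, the carrier rerouting, the regional order backlog cancellation, but only the forecast delay, the inbound order backlog stockout feed directly into the order backlog shutdown.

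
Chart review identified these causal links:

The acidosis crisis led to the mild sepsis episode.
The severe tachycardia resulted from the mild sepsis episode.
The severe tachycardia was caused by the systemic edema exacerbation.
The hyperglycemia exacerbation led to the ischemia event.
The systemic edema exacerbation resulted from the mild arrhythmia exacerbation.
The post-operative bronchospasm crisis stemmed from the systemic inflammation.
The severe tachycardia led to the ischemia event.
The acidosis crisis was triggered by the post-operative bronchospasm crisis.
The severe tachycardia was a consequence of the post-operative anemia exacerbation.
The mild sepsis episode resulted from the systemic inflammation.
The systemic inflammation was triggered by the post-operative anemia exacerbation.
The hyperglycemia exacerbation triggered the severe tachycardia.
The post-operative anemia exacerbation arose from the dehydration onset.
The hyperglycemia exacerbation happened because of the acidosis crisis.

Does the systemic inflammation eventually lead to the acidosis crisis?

There is a causal chain: the systemic inflammation → the post-operative bronchospasm crisis → the acidosis crisis.

Yes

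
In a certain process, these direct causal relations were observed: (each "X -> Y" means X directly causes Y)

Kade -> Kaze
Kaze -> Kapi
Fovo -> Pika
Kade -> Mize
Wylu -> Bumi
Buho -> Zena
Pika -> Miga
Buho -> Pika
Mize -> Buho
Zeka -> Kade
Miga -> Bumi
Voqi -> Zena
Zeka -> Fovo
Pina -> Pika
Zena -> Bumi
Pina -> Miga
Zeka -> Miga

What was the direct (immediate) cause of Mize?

Kade

Upstream contributors include Zeka, but only Kade feeds directly into Mize.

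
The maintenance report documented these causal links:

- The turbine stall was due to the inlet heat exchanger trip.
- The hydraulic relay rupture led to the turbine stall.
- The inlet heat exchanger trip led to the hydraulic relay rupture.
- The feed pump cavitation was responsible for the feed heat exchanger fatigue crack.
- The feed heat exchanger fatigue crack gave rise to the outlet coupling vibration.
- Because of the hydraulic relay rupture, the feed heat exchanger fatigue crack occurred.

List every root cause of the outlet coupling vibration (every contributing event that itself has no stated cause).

the feed pump cavitation, the inlet heat exchanger trip

Tracing upstream from the outlet coupling vibration: the outlet coupling vibration ← the feed heat exchanger fatigue crack ← the hydraulic relay rupture ← the inlet heat exchanger trip.
A separate upstream branch: the outlet coupling vibration ← the feed heat exchanger fatigue crack ← the feed pump cavitation.
Each of those chain origins has no stated cause.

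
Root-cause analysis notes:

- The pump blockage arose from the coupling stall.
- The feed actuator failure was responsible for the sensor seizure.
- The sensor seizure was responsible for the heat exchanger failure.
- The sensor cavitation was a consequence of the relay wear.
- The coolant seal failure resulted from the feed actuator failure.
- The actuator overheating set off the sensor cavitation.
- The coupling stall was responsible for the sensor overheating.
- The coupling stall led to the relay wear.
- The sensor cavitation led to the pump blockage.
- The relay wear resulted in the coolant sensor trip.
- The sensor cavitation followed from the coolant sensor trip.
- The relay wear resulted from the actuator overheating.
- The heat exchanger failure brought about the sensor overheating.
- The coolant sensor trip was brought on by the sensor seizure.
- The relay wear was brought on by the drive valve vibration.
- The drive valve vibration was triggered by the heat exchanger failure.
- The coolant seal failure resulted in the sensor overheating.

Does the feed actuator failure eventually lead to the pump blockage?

There is a causal chain: the feed actuator failure → the sensor seizure → the coolant sensor trip → the sensor cavitation → the pump blockage.

Yes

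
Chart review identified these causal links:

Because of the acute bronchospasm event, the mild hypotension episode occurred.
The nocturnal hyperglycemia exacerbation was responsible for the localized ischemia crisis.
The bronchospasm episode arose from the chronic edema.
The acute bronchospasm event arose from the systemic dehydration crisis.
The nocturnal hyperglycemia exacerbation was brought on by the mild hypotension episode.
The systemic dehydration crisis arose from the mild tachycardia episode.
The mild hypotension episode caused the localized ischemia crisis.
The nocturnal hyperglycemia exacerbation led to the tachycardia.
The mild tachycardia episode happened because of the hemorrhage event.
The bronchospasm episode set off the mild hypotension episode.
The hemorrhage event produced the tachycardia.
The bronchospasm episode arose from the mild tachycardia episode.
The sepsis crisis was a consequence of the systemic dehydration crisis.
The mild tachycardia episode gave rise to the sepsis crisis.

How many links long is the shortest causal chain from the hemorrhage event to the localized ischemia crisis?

4

Shortest chain: the hemorrhage event → the mild tachycardia episode → the bronchospasm episode → the mild hypotension episode → the localized ischemia crisis.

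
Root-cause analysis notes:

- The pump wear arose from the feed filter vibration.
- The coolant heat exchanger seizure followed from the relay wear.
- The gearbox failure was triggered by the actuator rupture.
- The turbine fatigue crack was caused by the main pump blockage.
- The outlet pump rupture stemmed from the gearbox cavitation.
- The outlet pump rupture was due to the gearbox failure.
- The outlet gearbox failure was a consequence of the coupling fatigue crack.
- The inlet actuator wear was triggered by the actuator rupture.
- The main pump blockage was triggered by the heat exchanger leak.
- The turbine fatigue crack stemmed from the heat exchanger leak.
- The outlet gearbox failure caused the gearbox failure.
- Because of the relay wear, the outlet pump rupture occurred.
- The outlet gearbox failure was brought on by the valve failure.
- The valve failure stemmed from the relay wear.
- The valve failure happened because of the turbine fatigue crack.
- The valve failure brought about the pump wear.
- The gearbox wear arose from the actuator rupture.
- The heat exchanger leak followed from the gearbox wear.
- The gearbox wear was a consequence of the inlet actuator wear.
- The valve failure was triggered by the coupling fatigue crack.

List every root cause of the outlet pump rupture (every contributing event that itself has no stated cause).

Tracing upstream from the outlet pump rupture: the outlet pump rupture ← the gearbox failure ← the actuator rupture.
A separate upstream branch: the outlet pump rupture ← the relay wear.
A separate upstream branch: the outlet pump rupture ← the gearbox failure ← the outlet gearbox failure ← the coupling fatigue crack.
A separate upstream branch: the outlet pump rupture ← the gearbox cavitation.
Each of those chain origins has no stated cause.

the actuator rupture, the coupling fatigue crack, the gearbox cavitation, the relay wear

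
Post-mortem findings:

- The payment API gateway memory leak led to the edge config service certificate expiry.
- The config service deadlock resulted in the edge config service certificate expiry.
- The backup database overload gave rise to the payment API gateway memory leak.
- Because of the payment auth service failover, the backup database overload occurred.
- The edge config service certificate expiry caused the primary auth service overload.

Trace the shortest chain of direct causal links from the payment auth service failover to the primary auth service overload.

the payment auth service failover → the backup database overload
the backup database overload → the payment API gateway memory leak
the payment API gateway memory leak → the edge config service certificate expiry
the edge config service certificate expiry → the primary auth service overload
Length: 4 steps.

the payment auth service failover → the backup database overload → the payment API gateway memory leak → the edge config service certificate expiry → the primary auth service overload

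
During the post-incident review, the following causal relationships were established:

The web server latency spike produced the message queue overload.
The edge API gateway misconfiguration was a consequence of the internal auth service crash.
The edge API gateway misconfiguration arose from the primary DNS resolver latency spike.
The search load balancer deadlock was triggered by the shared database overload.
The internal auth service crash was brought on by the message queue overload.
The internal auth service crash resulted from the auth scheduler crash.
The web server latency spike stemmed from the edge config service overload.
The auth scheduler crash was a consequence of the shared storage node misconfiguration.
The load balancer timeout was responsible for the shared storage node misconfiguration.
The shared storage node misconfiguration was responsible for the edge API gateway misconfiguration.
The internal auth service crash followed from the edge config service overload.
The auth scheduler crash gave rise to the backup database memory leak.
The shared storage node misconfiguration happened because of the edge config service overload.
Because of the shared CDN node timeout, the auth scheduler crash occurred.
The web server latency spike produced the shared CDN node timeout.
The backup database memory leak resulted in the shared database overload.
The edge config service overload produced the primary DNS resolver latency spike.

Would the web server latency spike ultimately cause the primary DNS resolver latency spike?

No

The web server latency spike leads to the shared CDN node timeout, the auth scheduler crash, the backup database memory leak, the message queue overload, the shared database overload, the internal auth service crash, the search load balancer deadlock, the edge API gateway misconfiguration; the primary DNS resolver latency spike is not among them.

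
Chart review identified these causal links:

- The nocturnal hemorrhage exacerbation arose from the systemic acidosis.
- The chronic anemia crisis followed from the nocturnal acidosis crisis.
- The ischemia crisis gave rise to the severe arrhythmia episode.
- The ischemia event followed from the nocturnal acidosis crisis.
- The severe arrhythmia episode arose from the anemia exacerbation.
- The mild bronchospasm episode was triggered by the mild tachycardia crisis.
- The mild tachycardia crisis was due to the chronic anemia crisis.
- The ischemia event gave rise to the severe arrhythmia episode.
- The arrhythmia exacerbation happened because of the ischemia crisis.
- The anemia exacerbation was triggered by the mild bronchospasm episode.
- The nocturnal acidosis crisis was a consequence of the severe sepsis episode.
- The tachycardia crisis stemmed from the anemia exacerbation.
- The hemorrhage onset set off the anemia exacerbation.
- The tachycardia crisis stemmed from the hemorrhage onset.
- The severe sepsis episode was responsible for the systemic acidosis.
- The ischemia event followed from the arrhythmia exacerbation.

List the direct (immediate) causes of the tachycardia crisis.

Upstream contributors include the severe sepsis episode, the nocturnal acidosis crisis, the chronic anemia crisis, the mild tachycardia crisis, the mild bronchospasm episode, but only the anemia exacerbation, the hemorrhage onset feed directly into the tachycardia crisis.

the anemia exacerbation, the hemorrhage onset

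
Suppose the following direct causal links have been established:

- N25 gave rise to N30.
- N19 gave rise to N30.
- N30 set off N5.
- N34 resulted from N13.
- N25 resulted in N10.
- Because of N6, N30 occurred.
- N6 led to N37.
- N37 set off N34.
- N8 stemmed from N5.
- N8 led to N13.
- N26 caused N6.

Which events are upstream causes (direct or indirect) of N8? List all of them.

N19, N25, N26, N30, N5, N6

Immediate cause of N8: N5.
Further upstream: N25, N26, N6, N19, N30.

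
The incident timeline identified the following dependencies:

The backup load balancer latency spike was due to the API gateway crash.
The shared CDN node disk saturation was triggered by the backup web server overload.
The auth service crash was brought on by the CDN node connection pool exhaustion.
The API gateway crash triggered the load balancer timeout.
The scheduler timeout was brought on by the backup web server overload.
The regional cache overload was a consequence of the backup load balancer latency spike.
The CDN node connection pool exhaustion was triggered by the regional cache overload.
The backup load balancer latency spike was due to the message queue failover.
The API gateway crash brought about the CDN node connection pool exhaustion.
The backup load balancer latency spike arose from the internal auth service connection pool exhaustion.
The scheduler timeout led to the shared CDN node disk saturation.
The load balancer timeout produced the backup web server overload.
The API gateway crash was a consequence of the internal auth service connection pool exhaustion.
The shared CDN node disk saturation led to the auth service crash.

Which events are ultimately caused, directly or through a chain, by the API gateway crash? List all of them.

Direct effects: the load balancer timeout, the backup load balancer latency spike, the CDN node connection pool exhaustion.
2 steps out: the backup web server overload, the regional cache overload, the auth service crash.
3 steps out: the scheduler timeout, the shared CDN node disk saturation.
Not reachable from it: the internal auth service connection pool exhaustion, the message queue failover.

the CDN node connection pool exhaustion, the auth service crash, the backup load balancer latency spike, the backup web server overload, the load balancer timeout, the regional cache overload, the scheduler timeout, the shared CDN node disk saturation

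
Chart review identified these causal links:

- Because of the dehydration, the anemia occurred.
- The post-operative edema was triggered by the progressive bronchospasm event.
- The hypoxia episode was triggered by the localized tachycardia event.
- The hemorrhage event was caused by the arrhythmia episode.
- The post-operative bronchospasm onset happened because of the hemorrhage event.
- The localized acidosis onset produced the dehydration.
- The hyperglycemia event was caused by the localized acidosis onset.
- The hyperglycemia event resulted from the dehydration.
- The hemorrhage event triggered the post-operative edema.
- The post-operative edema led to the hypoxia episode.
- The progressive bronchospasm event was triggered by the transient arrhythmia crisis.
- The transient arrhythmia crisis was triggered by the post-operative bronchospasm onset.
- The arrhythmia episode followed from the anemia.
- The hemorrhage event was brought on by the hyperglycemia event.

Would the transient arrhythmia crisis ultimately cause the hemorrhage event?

The transient arrhythmia crisis leads to the progressive bronchospasm event, the post-operative edema, the hypoxia episode; the hemorrhage event is not among them.

No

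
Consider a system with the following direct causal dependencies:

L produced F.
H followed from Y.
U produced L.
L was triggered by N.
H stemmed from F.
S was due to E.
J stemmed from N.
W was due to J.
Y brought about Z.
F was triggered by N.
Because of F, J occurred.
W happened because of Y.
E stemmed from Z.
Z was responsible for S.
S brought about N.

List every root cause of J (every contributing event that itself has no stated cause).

Tracing upstream from J: J ← N ← S ← Z ← Y.
A separate upstream branch: J ← F ← L ← U.
Each of those chain origins has no stated cause.

U, Y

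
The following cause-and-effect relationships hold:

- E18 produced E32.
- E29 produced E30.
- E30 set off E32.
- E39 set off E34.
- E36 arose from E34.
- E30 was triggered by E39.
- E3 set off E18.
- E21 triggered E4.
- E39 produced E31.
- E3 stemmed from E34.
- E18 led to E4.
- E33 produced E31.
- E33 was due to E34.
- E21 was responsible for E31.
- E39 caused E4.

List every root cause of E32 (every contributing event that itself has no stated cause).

E29, E39

Tracing upstream from E32: E32 ← E30 ← E39.
A separate upstream branch: E32 ← E30 ← E29.
Each of those chain origins has no stated cause.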